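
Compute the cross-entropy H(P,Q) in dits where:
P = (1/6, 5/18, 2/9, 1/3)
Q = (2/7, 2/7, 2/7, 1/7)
0.6444 dits

Cross-entropy: H(P,Q) = -Σ p(x) log q(x)

Alternatively: H(P,Q) = H(P) + D_KL(P||Q)
H(P) = 0.5884 dits
D_KL(P||Q) = 0.0560 dits

H(P,Q) = 0.5884 + 0.0560 = 0.6444 dits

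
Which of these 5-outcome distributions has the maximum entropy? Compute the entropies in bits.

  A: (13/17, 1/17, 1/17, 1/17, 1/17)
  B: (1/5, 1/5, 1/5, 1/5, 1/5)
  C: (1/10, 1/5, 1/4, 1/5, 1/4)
B

For a discrete distribution over n outcomes, entropy is maximized by the uniform distribution.

Computing entropies:
H(A) = 1.2577 bits
H(B) = 2.3219 bits
H(C) = 2.2610 bits

The uniform distribution (where all probabilities equal 1/5) achieves the maximum entropy of log_2(5) = 2.3219 bits.

Distribution B has the highest entropy.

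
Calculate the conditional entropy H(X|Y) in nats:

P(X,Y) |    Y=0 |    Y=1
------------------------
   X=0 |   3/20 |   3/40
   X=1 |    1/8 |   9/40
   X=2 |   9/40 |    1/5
1.0388 nats

Using the chain rule: H(X|Y) = H(X,Y) - H(Y)

First, compute H(X,Y) = 1.7319 nats

Marginal P(Y) = (1/2, 1/2)
H(Y) = 0.6931 nats

H(X|Y) = H(X,Y) - H(Y) = 1.7319 - 0.6931 = 1.0388 nats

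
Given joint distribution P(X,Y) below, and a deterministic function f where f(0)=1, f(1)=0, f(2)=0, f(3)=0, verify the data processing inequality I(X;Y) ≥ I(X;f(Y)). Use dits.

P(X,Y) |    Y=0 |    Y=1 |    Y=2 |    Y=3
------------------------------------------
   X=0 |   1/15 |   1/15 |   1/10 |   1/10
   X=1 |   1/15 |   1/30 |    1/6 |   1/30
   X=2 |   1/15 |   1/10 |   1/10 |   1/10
I(X;Y) = 0.0207, I(X;f(Y)) = 0.0004, inequality holds: 0.0207 ≥ 0.0004

Data Processing Inequality: For any Markov chain X → Y → Z, we have I(X;Y) ≥ I(X;Z).

Here Z = f(Y) is a deterministic function of Y, forming X → Y → Z.

Original I(X;Y) = 0.0207 dits

After applying f:
P(X,Z) where Z=f(Y):
- P(X,Z=0) = P(X,Y=1) + P(X,Y=2) + P(X,Y=3)
- P(X,Z=1) = P(X,Y=0)

I(X;Z) = I(X;f(Y)) = 0.0004 dits

Verification: 0.0207 ≥ 0.0004 ✓

Information cannot be created by processing; the function f can only lose information about X.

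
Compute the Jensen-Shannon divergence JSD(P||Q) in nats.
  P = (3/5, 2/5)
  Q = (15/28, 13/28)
0.0021 nats

Jensen-Shannon divergence is:
JSD(P||Q) = 0.5 × D_KL(P||M) + 0.5 × D_KL(Q||M)
where M = 0.5 × (P + Q) is the mixture distribution.

M = 0.5 × (3/5, 2/5) + 0.5 × (15/28, 13/28) = (0.567857, 0.432143)

D_KL(P||M) = 0.0021 nats
D_KL(Q||M) = 0.0021 nats

JSD(P||Q) = 0.5 × 0.0021 + 0.5 × 0.0021 = 0.0021 nats

Unlike KL divergence, JSD is symmetric and bounded: 0 ≤ JSD ≤ log(2).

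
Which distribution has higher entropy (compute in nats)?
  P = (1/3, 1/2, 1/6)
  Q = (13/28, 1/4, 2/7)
Q

Computing entropies in nats:
H(P) = 1.0114
H(Q) = 1.0607

Distribution Q has higher entropy.

Intuition: The distribution closer to uniform (more spread out) has higher entropy.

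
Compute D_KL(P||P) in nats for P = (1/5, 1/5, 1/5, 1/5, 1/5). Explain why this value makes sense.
0.0000 nats

KL divergence satisfies the Gibbs inequality: D_KL(P||Q) ≥ 0 for all distributions P, Q.

D_KL(P||Q) = Σ p(x) log(p(x)/q(x))
Each term is p(x) × log_e(p(x)/p(x)) = p(x) × log_e(1) = 0, so the sum is 0.
D_KL(P||Q) = 0.0000 nats

When P = Q, the KL divergence is exactly 0, as there is no 'divergence' between identical distributions.

This non-negativity is a fundamental property: relative entropy cannot be negative because it measures how different Q is from P.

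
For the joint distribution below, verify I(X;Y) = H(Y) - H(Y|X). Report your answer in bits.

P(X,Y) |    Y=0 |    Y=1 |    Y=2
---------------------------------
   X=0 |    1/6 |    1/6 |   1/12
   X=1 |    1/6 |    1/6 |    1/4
I(X;Y) = 0.0428 bits

Mutual information has multiple equivalent forms:
- I(X;Y) = H(X) - H(X|Y)
- I(X;Y) = H(Y) - H(Y|X)
- I(X;Y) = H(X) + H(Y) - H(X,Y)

Computing all quantities:
H(X) = 0.9799, H(Y) = 1.5850, H(X,Y) = 2.5221
H(X|Y) = 0.9371, H(Y|X) = 1.5422

Verification:
H(X) - H(X|Y) = 0.9799 - 0.9371 = 0.0428
H(Y) - H(Y|X) = 1.5850 - 1.5422 = 0.0428
H(X) + H(Y) - H(X,Y) = 0.9799 + 1.5850 - 2.5221 = 0.0428

All forms give I(X;Y) = 0.0428 bits. ✓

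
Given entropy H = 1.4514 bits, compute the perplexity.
2.7347

Perplexity is 2^H (or exp(H) for natural log).

H = 1.4514 bits
Perplexity = 2^1.4514 = 2.7347

Interpretation: The model's uncertainty is equivalent to choosing uniformly among 2.7 options.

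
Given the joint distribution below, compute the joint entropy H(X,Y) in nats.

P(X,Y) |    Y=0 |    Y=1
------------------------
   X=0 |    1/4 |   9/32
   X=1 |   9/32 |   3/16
1.3740 nats

Joint entropy is H(X,Y) = -Σ_{x,y} p(x,y) log p(x,y).

Summing over all non-zero entries:
H(X,Y) = -[1/4·log_e(1/4) + 9/32·log_e(9/32) + 9/32·log_e(9/32) + 3/16·log_e(3/16)]
H(X,Y) = 1.3740 nats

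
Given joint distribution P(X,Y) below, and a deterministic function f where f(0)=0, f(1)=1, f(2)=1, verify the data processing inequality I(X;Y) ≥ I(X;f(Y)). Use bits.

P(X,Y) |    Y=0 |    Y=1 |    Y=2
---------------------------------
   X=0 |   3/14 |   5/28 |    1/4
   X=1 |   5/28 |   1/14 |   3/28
I(X;Y) = 0.0192, I(X;f(Y)) = 0.0191, inequality holds: 0.0192 ≥ 0.0191

Data Processing Inequality: For any Markov chain X → Y → Z, we have I(X;Y) ≥ I(X;Z).

Here Z = f(Y) is a deterministic function of Y, forming X → Y → Z.

Original I(X;Y) = 0.0192 bits

After applying f:
P(X,Z) where Z=f(Y):
- P(X,Z=0) = P(X,Y=0)
- P(X,Z=1) = P(X,Y=1) + P(X,Y=2)

I(X;Z) = I(X;f(Y)) = 0.0191 bits

Verification: 0.0192 ≥ 0.0191 ✓

Information cannot be created by processing; the function f can only lose information about X.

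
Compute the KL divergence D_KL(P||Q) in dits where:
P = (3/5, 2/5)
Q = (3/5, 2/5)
0.0000 dits

KL divergence: D_KL(P||Q) = Σ p(x) log(p(x)/q(x))

Computing term by term:
  x=0: 3/5 × log_10[(3/5)/(3/5)] = 3/5 × 0.0000 = 0.0000
  x=1: 2/5 × log_10[(2/5)/(2/5)] = 2/5 × 0.0000 = 0.0000

D_KL(P||Q) = 0.0000 dits

Note: KL divergence is always non-negative and equals 0 iff P = Q.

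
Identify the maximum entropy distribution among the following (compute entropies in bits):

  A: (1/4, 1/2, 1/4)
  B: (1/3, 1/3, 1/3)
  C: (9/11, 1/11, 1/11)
B

For a discrete distribution over n outcomes, entropy is maximized by the uniform distribution.

Computing entropies:
H(A) = 1.5000 bits
H(B) = 1.5850 bits
H(C) = 0.8659 bits

The uniform distribution (where all probabilities equal 1/3) achieves the maximum entropy of log_2(3) = 1.5850 bits.

Distribution B has the highest entropy.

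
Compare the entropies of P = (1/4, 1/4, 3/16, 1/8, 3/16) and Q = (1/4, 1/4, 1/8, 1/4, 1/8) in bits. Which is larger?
P

Computing entropies in bits:
H(P) = 2.2806
H(Q) = 2.2500

Distribution P has higher entropy.

Intuition: The distribution closer to uniform (more spread out) has higher entropy.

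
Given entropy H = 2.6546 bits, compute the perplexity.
6.2967

Perplexity is 2^H (or exp(H) for natural log).

H = 2.6546 bits
Perplexity = 2^2.6546 = 6.2967

Interpretation: The model's uncertainty is equivalent to choosing uniformly among 6.3 options.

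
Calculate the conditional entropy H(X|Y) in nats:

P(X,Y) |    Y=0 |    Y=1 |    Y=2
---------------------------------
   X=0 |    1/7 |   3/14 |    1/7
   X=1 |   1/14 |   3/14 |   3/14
0.6738 nats

Using the chain rule: H(X|Y) = H(X,Y) - H(Y)

First, compute H(X,Y) = 1.7348 nats

Marginal P(Y) = (3/14, 3/7, 5/14)
H(Y) = 1.0609 nats

H(X|Y) = H(X,Y) - H(Y) = 1.7348 - 1.0609 = 0.6738 nats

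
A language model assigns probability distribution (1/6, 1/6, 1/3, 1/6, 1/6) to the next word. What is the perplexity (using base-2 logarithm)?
4.7622

Perplexity is 2^H (or exp(H) for natural log).

First, H = -Σ p log p = 2.2516 bits
Perplexity = 2^2.2516 = 4.7622

Interpretation: The model's uncertainty is equivalent to choosing uniformly among 4.8 options.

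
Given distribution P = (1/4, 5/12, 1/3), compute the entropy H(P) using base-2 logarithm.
1.5546 bits

Shannon entropy is H(X) = -Σ p(x) log p(x).

For P = (1/4, 5/12, 1/3):
H = -1/4 × log_2(1/4) -5/12 × log_2(5/12) -1/3 × log_2(1/3)
H = 1.5546 bits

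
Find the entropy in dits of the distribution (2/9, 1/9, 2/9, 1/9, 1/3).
0.6614 dits

Shannon entropy is H(X) = -Σ p(x) log p(x).

For P = (2/9, 1/9, 2/9, 1/9, 1/3):
H = -2/9 × log_10(2/9) -1/9 × log_10(1/9) -2/9 × log_10(2/9) -1/9 × log_10(1/9) -1/3 × log_10(1/3)
H = 0.6614 dits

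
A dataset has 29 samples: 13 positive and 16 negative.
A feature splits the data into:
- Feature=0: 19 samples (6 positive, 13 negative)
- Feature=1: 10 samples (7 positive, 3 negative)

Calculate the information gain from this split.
0.0989 bits

Information Gain = H(Y) - H(Y|Feature)

Before split:
P(positive) = 13/29 = 0.4483
H(Y) = 0.9923 bits

After split:
Feature=0: H = 0.8997 bits (weight = 19/29)
Feature=1: H = 0.8813 bits (weight = 10/29)
H(Y|Feature) = (19/29)×0.8997 + (10/29)×0.8813 = 0.8934 bits

Information Gain = 0.9923 - 0.8934 = 0.0989 bits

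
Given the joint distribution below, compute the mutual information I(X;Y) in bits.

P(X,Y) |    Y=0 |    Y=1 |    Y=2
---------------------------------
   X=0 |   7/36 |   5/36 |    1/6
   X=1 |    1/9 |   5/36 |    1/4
0.0287 bits

Mutual information: I(X;Y) = H(X) + H(Y) - H(X,Y)

Marginals:
P(X) = (1/2, 1/2), H(X) = 1.0000 bits
P(Y) = (11/36, 5/18, 5/12), H(Y) = 1.5622 bits

Joint entropy: H(X,Y) = 2.5335 bits

I(X;Y) = 1.0000 + 1.5622 - 2.5335 = 0.0287 bits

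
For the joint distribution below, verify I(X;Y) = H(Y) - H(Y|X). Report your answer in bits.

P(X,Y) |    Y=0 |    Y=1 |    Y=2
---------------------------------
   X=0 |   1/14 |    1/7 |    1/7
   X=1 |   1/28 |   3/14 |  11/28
I(X;Y) = 0.0469 bits

Mutual information has multiple equivalent forms:
- I(X;Y) = H(X) - H(X|Y)
- I(X;Y) = H(Y) - H(Y|X)
- I(X;Y) = H(X) + H(Y) - H(X,Y)

Computing all quantities:
H(X) = 0.9403, H(Y) = 1.3582, H(X,Y) = 2.2515
H(X|Y) = 0.8934, H(Y|X) = 1.3112

Verification:
H(X) - H(X|Y) = 0.9403 - 0.8934 = 0.0469
H(Y) - H(Y|X) = 1.3582 - 1.3112 = 0.0469
H(X) + H(Y) - H(X,Y) = 0.9403 + 1.3582 - 2.2515 = 0.0469

All forms give I(X;Y) = 0.0469 bits. ✓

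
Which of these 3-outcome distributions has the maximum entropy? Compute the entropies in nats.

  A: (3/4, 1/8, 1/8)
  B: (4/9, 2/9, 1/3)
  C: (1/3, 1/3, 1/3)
C

For a discrete distribution over n outcomes, entropy is maximized by the uniform distribution.

Computing entropies:
H(A) = 0.7356 nats
H(B) = 1.0609 nats
H(C) = 1.0986 nats

The uniform distribution (where all probabilities equal 1/3) achieves the maximum entropy of log_e(3) = 1.0986 nats.

Distribution C has the highest entropy.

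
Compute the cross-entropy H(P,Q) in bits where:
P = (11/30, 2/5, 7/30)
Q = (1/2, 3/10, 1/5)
1.6032 bits

Cross-entropy: H(P,Q) = -Σ p(x) log q(x)

Alternatively: H(P,Q) = H(P) + D_KL(P||Q)
H(P) = 1.5494 bits
D_KL(P||Q) = 0.0538 bits

H(P,Q) = 1.5494 + 0.0538 = 1.6032 bits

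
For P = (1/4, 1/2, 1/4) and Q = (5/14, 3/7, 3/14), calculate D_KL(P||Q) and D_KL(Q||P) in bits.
D_KL(P||Q) = 0.0382, D_KL(Q||P) = 0.0408

KL divergence is not symmetric: D_KL(P||Q) ≠ D_KL(Q||P) in general.

D_KL(P||Q) = 0.0382 bits
D_KL(Q||P) = 0.0408 bits

No, they are not equal!

This asymmetry is why KL divergence is not a true distance metric.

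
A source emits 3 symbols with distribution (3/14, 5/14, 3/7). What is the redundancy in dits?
0.0164 dits

Redundancy measures how far a source is from maximum entropy:
R = H_max - H(X)

Maximum entropy for 3 symbols: H_max = log_10(3) = 0.4771 dits
Actual entropy: H(X) = 0.4608 dits
Redundancy: R = 0.4771 - 0.4608 = 0.0164 dits

This redundancy represents potential for compression: the source could be compressed by 0.0164 dits per symbol.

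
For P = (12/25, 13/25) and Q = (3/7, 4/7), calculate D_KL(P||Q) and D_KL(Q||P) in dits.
D_KL(P||Q) = 0.0023, D_KL(Q||P) = 0.0023

KL divergence is not symmetric: D_KL(P||Q) ≠ D_KL(Q||P) in general.

D_KL(P||Q) = 0.0023 dits
D_KL(Q||P) = 0.0023 dits

In this case they happen to be equal (to 4 decimal places).

This asymmetry is why KL divergence is not a true distance metric.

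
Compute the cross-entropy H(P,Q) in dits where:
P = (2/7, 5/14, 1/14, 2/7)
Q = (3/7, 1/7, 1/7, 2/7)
0.6228 dits

Cross-entropy: H(P,Q) = -Σ p(x) log q(x)

Alternatively: H(P,Q) = H(P) + D_KL(P||Q)
H(P) = 0.5525 dits
D_KL(P||Q) = 0.0703 dits

H(P,Q) = 0.5525 + 0.0703 = 0.6228 dits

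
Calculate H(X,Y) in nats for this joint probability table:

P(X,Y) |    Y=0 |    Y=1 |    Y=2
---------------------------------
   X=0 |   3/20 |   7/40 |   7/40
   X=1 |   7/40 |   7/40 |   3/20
1.7892 nats

Joint entropy is H(X,Y) = -Σ_{x,y} p(x,y) log p(x,y).

Summing over all non-zero entries:
H(X,Y) = -[3/20·log_e(3/20) + 7/40·log_e(7/40) + 7/40·log_e(7/40) + 7/40·log_e(7/40) + 7/40·log_e(7/40) + 3/20·log_e(3/20)]
H(X,Y) = 1.7892 nats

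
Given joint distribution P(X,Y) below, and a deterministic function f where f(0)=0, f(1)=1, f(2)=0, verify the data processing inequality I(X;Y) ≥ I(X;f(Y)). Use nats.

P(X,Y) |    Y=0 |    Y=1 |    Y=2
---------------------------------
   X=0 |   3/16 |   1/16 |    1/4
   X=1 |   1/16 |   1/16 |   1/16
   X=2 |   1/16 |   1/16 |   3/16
I(X;Y) = 0.0338, I(X;f(Y)) = 0.0185, inequality holds: 0.0338 ≥ 0.0185

Data Processing Inequality: For any Markov chain X → Y → Z, we have I(X;Y) ≥ I(X;Z).

Here Z = f(Y) is a deterministic function of Y, forming X → Y → Z.

Original I(X;Y) = 0.0338 nats

After applying f:
P(X,Z) where Z=f(Y):
- P(X,Z=0) = P(X,Y=0) + P(X,Y=2)
- P(X,Z=1) = P(X,Y=1)

I(X;Z) = I(X;f(Y)) = 0.0185 nats

Verification: 0.0338 ≥ 0.0185 ✓

Information cannot be created by processing; the function f can only lose information about X.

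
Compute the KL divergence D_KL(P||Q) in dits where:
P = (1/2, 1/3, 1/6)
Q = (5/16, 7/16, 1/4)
0.0333 dits

KL divergence: D_KL(P||Q) = Σ p(x) log(p(x)/q(x))

Computing term by term:
  x=0: 1/2 × log_10[(1/2)/(5/16)] = 1/2 × 0.2041 = 0.1021
  x=1: 1/3 × log_10[(1/3)/(7/16)] = 1/3 × -0.1181 = -0.0394
  x=2: 1/6 × log_10[(1/6)/(1/4)] = 1/6 × -0.1761 = -0.0293

D_KL(P||Q) = 0.0333 dits

Note: KL divergence is always non-negative and equals 0 iff P = Q.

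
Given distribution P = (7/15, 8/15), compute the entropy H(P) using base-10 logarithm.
0.3001 dits

Shannon entropy is H(X) = -Σ p(x) log p(x).

For P = (7/15, 8/15):
H = -7/15 × log_10(7/15) -8/15 × log_10(8/15)
H = 0.3001 dits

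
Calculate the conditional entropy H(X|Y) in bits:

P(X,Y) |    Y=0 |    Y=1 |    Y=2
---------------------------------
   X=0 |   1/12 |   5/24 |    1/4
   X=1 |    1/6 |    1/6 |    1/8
0.9456 bits

Using the chain rule: H(X|Y) = H(X,Y) - H(Y)

First, compute H(X,Y) = 2.5069 bits

Marginal P(Y) = (1/4, 3/8, 3/8)
H(Y) = 1.5613 bits

H(X|Y) = H(X,Y) - H(Y) = 2.5069 - 1.5613 = 0.9456 bits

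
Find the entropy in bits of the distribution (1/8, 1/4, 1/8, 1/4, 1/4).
2.2500 bits

Shannon entropy is H(X) = -Σ p(x) log p(x).

For P = (1/8, 1/4, 1/8, 1/4, 1/4):
H = -1/8 × log_2(1/8) -1/4 × log_2(1/4) -1/8 × log_2(1/8) -1/4 × log_2(1/4) -1/4 × log_2(1/4)
H = 2.2500 bits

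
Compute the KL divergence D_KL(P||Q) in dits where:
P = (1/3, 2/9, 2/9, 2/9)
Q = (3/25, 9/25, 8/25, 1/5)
0.0763 dits

KL divergence: D_KL(P||Q) = Σ p(x) log(p(x)/q(x))

Computing term by term:
  x=0: 1/3 × log_10[(1/3)/(3/25)] = 1/3 × 0.4437 = 0.1479
  x=1: 2/9 × log_10[(2/9)/(9/25)] = 2/9 × -0.2095 = -0.0466
  x=2: 2/9 × log_10[(2/9)/(8/25)] = 2/9 × -0.1584 = -0.0352
  x=3: 2/9 × log_10[(2/9)/(1/5)] = 2/9 × 0.0458 = 0.0102

D_KL(P||Q) = 0.0763 dits

Note: KL divergence is always non-negative and equals 0 iff P = Q.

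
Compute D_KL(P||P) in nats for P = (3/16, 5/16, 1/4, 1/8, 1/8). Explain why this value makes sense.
0.0000 nats

KL divergence satisfies the Gibbs inequality: D_KL(P||Q) ≥ 0 for all distributions P, Q.

D_KL(P||Q) = Σ p(x) log(p(x)/q(x))
Each term is p(x) × log_e(p(x)/p(x)) = p(x) × log_e(1) = 0, so the sum is 0.
D_KL(P||Q) = 0.0000 nats

When P = Q, the KL divergence is exactly 0, as there is no 'divergence' between identical distributions.

This non-negativity is a fundamental property: relative entropy cannot be negative because it measures how different Q is from P.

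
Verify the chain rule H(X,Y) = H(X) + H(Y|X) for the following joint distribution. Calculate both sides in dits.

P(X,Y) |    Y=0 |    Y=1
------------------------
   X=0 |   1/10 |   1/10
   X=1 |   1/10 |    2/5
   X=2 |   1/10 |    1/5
H(X,Y) = 0.6990, H(X) = 0.4472, H(Y|X) = 0.2518 (all in dits)

Chain rule: H(X,Y) = H(X) + H(Y|X)

Left side — joint entropy directly:
H(X,Y) = -Σ p(x,y) log p(x,y) = 0.6990 dits

Right side — compute H(Y|X) from the conditional distributions:
P(X) = (1/5, 1/2, 3/10), so H(X) = 0.4472 dits
H(Y|X) = Σ_x P(X=x) · H(Y|X=x):
  P(Y|X=0) = (1/2, 1/2), H(Y|X=0) = 0.3010, weight P(X=0) = 1/5
  P(Y|X=1) = (1/5, 4/5), H(Y|X=1) = 0.2173, weight P(X=1) = 1/2
  P(Y|X=2) = (1/3, 2/3), H(Y|X=2) = 0.2764, weight P(X=2) = 3/10
H(Y|X) = 0.2518 dits

H(X) + H(Y|X) = 0.4472 + 0.2518 = 0.6990 dits

Both sides equal 0.6990 dits. ✓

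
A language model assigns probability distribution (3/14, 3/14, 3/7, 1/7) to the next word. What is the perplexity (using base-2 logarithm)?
3.6741

Perplexity is 2^H (or exp(H) for natural log).

First, H = -Σ p log p = 1.8774 bits
Perplexity = 2^1.8774 = 3.6741

Interpretation: The model's uncertainty is equivalent to choosing uniformly among 3.7 options.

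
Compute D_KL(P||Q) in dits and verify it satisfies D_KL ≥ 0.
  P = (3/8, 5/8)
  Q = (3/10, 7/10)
0.0056 dits

KL divergence satisfies the Gibbs inequality: D_KL(P||Q) ≥ 0 for all distributions P, Q.

D_KL(P||Q) = Σ p(x) log(p(x)/q(x))
Term by term:
  x=0: 3/8 × log_10[(3/8)/(3/10)] = 0.0363
  x=1: 5/8 × log_10[(5/8)/(7/10)] = -0.0308
D_KL(P||Q) = 0.0056 dits

D_KL(P||Q) = 0.0056 ≥ 0 ✓

This non-negativity is a fundamental property: relative entropy cannot be negative because it measures how different Q is from P.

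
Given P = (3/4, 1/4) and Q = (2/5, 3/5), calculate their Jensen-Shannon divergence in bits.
0.0926 bits

Jensen-Shannon divergence is:
JSD(P||Q) = 0.5 × D_KL(P||M) + 0.5 × D_KL(Q||M)
where M = 0.5 × (P + Q) is the mixture distribution.

M = 0.5 × (3/4, 1/4) + 0.5 × (2/5, 3/5) = (23/40, 17/40)

D_KL(P||M) = 0.0961 bits
D_KL(Q||M) = 0.0891 bits

JSD(P||Q) = 0.5 × 0.0961 + 0.5 × 0.0891 = 0.0926 bits

Unlike KL divergence, JSD is symmetric and bounded: 0 ≤ JSD ≤ log(2).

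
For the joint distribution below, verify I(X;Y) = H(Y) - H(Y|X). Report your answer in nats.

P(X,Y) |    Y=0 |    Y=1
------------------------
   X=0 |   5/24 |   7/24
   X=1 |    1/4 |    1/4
I(X;Y) = 0.0035 nats

Mutual information has multiple equivalent forms:
- I(X;Y) = H(X) - H(X|Y)
- I(X;Y) = H(Y) - H(Y|X)
- I(X;Y) = H(X) + H(Y) - H(X,Y)

Computing all quantities:
H(X) = 0.6931, H(Y) = 0.6897, H(X,Y) = 1.3793
H(X|Y) = 0.6896, H(Y|X) = 0.6862

Verification:
H(X) - H(X|Y) = 0.6931 - 0.6896 = 0.0035
H(Y) - H(Y|X) = 0.6897 - 0.6862 = 0.0035
H(X) + H(Y) - H(X,Y) = 0.6931 + 0.6897 - 1.3793 = 0.0035

All forms give I(X;Y) = 0.0035 nats. ✓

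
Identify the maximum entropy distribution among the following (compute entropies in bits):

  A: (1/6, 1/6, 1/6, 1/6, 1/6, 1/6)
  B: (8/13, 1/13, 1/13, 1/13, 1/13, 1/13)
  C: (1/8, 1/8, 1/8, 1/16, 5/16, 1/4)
A

For a discrete distribution over n outcomes, entropy is maximized by the uniform distribution.

Computing entropies:
H(A) = 2.5850 bits
H(B) = 1.8543 bits
H(C) = 2.3994 bits

The uniform distribution (where all probabilities equal 1/6) achieves the maximum entropy of log_2(6) = 2.5850 bits.

Distribution A has the highest entropy.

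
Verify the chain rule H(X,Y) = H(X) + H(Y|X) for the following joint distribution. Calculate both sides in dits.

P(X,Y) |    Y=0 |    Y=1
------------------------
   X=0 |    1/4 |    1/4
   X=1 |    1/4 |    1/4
H(X,Y) = 0.6021, H(X) = 0.3010, H(Y|X) = 0.3010 (all in dits)

Chain rule: H(X,Y) = H(X) + H(Y|X)

Left side — joint entropy directly:
H(X,Y) = -Σ p(x,y) log p(x,y) = 0.6021 dits

Right side — compute H(Y|X) from the conditional distributions:
P(X) = (1/2, 1/2), so H(X) = 0.3010 dits
H(Y|X) = Σ_x P(X=x) · H(Y|X=x):
  P(Y|X=0) = (1/2, 1/2), H(Y|X=0) = 0.3010, weight P(X=0) = 1/2
  P(Y|X=1) = (1/2, 1/2), H(Y|X=1) = 0.3010, weight P(X=1) = 1/2
H(Y|X) = 0.3010 dits

H(X) + H(Y|X) = 0.3010 + 0.3010 = 0.6021 dits

Both sides equal 0.6021 dits. ✓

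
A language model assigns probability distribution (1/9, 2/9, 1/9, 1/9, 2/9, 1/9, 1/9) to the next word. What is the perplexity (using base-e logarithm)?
6.6138

Perplexity is e^H (or exp(H) for natural log).

First, H = -Σ p log p = 1.8892 nats
Perplexity = e^1.8892 = 6.6138

Interpretation: The model's uncertainty is equivalent to choosing uniformly among 6.6 options.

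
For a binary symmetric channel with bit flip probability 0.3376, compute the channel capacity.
0.0775 bits

For a binary symmetric channel (BSC) with error probability p:
Capacity C = 1 - H(p) bits per symbol

where H(p) = -p log₂(p) - (1-p) log₂(1-p) is the binary entropy function.

H(0.3376) = 0.9225 bits
C = 1 - 0.9225 = 0.0775 bits per symbol

This means we can reliably transmit up to 0.0775 bits of information per channel use.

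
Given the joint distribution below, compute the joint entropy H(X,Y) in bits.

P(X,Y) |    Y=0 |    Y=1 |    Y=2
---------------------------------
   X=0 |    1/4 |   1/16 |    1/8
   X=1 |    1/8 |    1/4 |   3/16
2.4528 bits

Joint entropy is H(X,Y) = -Σ_{x,y} p(x,y) log p(x,y).

Summing over all non-zero entries:
H(X,Y) = -[1/4·log_2(1/4) + 1/16·log_2(1/16) + 1/8·log_2(1/8) + 1/8·log_2(1/8) + 1/4·log_2(1/4) + 3/16·log_2(3/16)]
H(X,Y) = 2.4528 bits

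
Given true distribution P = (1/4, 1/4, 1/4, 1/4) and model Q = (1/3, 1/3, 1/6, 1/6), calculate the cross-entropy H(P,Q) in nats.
1.4452 nats

Cross-entropy: H(P,Q) = -Σ p(x) log q(x)

Alternatively: H(P,Q) = H(P) + D_KL(P||Q)
H(P) = 1.3863 nats
D_KL(P||Q) = 0.0589 nats

H(P,Q) = 1.3863 + 0.0589 = 1.4452 nats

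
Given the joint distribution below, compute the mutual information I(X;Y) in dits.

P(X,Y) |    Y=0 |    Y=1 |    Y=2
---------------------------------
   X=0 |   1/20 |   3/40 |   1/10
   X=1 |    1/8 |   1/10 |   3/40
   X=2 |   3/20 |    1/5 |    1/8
0.0085 dits

Mutual information: I(X;Y) = H(X) + H(Y) - H(X,Y)

Marginals:
P(X) = (9/40, 3/10, 19/40), H(X) = 0.4562 dits
P(Y) = (13/40, 3/8, 3/10), H(Y) = 0.4752 dits

Joint entropy: H(X,Y) = 0.9229 dits

I(X;Y) = 0.4562 + 0.4752 - 0.9229 = 0.0085 dits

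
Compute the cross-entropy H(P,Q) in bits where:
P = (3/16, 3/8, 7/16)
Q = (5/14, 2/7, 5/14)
1.6061 bits

Cross-entropy: H(P,Q) = -Σ p(x) log q(x)

Alternatively: H(P,Q) = H(P) + D_KL(P||Q)
H(P) = 1.5052 bits
D_KL(P||Q) = 0.1009 bits

H(P,Q) = 1.5052 + 0.1009 = 1.6061 bits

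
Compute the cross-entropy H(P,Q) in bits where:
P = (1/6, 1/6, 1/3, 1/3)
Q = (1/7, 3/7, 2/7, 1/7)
2.2099 bits

Cross-entropy: H(P,Q) = -Σ p(x) log q(x)

Alternatively: H(P,Q) = H(P) + D_KL(P||Q)
H(P) = 1.9183 bits
D_KL(P||Q) = 0.2916 bits

H(P,Q) = 1.9183 + 0.2916 = 2.2099 bits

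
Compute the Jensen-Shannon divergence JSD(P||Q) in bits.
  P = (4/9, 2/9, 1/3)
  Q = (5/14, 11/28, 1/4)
0.0250 bits

Jensen-Shannon divergence is:
JSD(P||Q) = 0.5 × D_KL(P||M) + 0.5 × D_KL(Q||M)
where M = 0.5 × (P + Q) is the mixture distribution.

M = 0.5 × (4/9, 2/9, 1/3) + 0.5 × (5/14, 11/28, 1/4) = (0.400794, 0.30754, 7/24)

D_KL(P||M) = 0.0263 bits
D_KL(Q||M) = 0.0238 bits

JSD(P||Q) = 0.5 × 0.0263 + 0.5 × 0.0238 = 0.0250 bits

Unlike KL divergence, JSD is symmetric and bounded: 0 ≤ JSD ≤ log(2).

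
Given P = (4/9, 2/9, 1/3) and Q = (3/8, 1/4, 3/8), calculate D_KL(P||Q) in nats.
0.0101 nats

KL divergence: D_KL(P||Q) = Σ p(x) log(p(x)/q(x))

Computing term by term:
  x=0: 4/9 × log_e[(4/9)/(3/8)] = 4/9 × 0.1699 = 0.0755
  x=1: 2/9 × log_e[(2/9)/(1/4)] = 2/9 × -0.1178 = -0.0262
  x=2: 1/3 × log_e[(1/3)/(3/8)] = 1/3 × -0.1178 = -0.0393

D_KL(P||Q) = 0.0101 nats

Note: KL divergence is always non-negative and equals 0 iff P = Q.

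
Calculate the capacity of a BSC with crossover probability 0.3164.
0.0996 bits

For a binary symmetric channel (BSC) with error probability p:
Capacity C = 1 - H(p) bits per symbol

where H(p) = -p log₂(p) - (1-p) log₂(1-p) is the binary entropy function.

H(0.3164) = 0.9004 bits
C = 1 - 0.9004 = 0.0996 bits per symbol

This means we can reliably transmit up to 0.0996 bits of information per channel use.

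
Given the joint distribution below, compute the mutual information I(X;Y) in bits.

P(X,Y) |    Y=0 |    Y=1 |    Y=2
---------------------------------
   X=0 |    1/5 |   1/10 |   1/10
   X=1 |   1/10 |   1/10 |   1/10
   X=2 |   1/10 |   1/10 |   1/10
0.0200 bits

Mutual information: I(X;Y) = H(X) + H(Y) - H(X,Y)

Marginals:
P(X) = (2/5, 3/10, 3/10), H(X) = 1.5710 bits
P(Y) = (2/5, 3/10, 3/10), H(Y) = 1.5710 bits

Joint entropy: H(X,Y) = 3.1219 bits

I(X;Y) = 1.5710 + 1.5710 - 3.1219 = 0.0200 bits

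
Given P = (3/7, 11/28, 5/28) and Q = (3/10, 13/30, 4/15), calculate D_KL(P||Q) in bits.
0.0616 bits

KL divergence: D_KL(P||Q) = Σ p(x) log(p(x)/q(x))

Computing term by term:
  x=0: 3/7 × log_2[(3/7)/(3/10)] = 3/7 × 0.5146 = 0.2205
  x=1: 11/28 × log_2[(11/28)/(13/30)] = 11/28 × -0.1415 = -0.0556
  x=2: 5/28 × log_2[(5/28)/(4/15)] = 5/28 × -0.5785 = -0.1033

D_KL(P||Q) = 0.0616 bits

Note: KL divergence is always non-negative and equals 0 iff P = Q.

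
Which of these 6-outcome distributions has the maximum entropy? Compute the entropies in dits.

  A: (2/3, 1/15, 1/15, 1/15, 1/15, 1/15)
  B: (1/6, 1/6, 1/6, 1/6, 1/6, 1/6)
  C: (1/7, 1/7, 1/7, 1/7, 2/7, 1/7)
B

For a discrete distribution over n outcomes, entropy is maximized by the uniform distribution.

Computing entropies:
H(A) = 0.5094 dits
H(B) = 0.7782 dits
H(C) = 0.7591 dits

The uniform distribution (where all probabilities equal 1/6) achieves the maximum entropy of log_10(6) = 0.7782 dits.

Distribution B has the highest entropy.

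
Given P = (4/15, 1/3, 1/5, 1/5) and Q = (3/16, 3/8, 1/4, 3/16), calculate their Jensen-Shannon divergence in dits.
0.0024 dits

Jensen-Shannon divergence is:
JSD(P||Q) = 0.5 × D_KL(P||M) + 0.5 × D_KL(Q||M)
where M = 0.5 × (P + Q) is the mixture distribution.

M = 0.5 × (4/15, 1/3, 1/5, 1/5) + 0.5 × (3/16, 3/8, 1/4, 3/16) = (0.227083, 0.354167, 9/40, 0.19375)

D_KL(P||M) = 0.0024 dits
D_KL(Q||M) = 0.0025 dits

JSD(P||Q) = 0.5 × 0.0024 + 0.5 × 0.0025 = 0.0024 dits

Unlike KL divergence, JSD is symmetric and bounded: 0 ≤ JSD ≤ log(2).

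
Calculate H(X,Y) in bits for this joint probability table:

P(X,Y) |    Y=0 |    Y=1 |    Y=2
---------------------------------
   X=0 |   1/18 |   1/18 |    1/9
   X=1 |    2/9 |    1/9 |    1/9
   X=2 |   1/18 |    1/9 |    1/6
3.0169 bits

Joint entropy is H(X,Y) = -Σ_{x,y} p(x,y) log p(x,y).

Summing over all non-zero entries:
H(X,Y) = -[1/18·log_2(1/18) + 1/18·log_2(1/18) + 1/9·log_2(1/9) + 2/9·log_2(2/9) + 1/9·log_2(1/9) + 1/9·log_2(1/9) + 1/18·log_2(1/18) + 1/9·log_2(1/9) + 1/6·log_2(1/6)]
H(X,Y) = 3.0169 bits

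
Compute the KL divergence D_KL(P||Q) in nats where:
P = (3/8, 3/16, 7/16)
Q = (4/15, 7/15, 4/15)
0.1735 nats

KL divergence: D_KL(P||Q) = Σ p(x) log(p(x)/q(x))

Computing term by term:
  x=0: 3/8 × log_e[(3/8)/(4/15)] = 3/8 × 0.3409 = 0.1278
  x=1: 3/16 × log_e[(3/16)/(7/15)] = 3/16 × -0.9118 = -0.1710
  x=2: 7/16 × log_e[(7/16)/(4/15)] = 7/16 × 0.4951 = 0.2166

D_KL(P||Q) = 0.1735 nats

Note: KL divergence is always non-negative and equals 0 iff P = Q.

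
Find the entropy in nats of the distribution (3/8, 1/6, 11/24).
1.0240 nats

Shannon entropy is H(X) = -Σ p(x) log p(x).

For P = (3/8, 1/6, 11/24):
H = -3/8 × log_e(3/8) -1/6 × log_e(1/6) -11/24 × log_e(11/24)
H = 1.0240 nats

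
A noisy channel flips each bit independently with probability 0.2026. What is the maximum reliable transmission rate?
0.2729 bits

For a binary symmetric channel (BSC) with error probability p:
Capacity C = 1 - H(p) bits per symbol

where H(p) = -p log₂(p) - (1-p) log₂(1-p) is the binary entropy function.

H(0.2026) = 0.7271 bits
C = 1 - 0.7271 = 0.2729 bits per symbol

This means we can reliably transmit up to 0.2729 bits of information per channel use.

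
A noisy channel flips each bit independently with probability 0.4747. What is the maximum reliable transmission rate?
0.0018 bits

For a binary symmetric channel (BSC) with error probability p:
Capacity C = 1 - H(p) bits per symbol

where H(p) = -p log₂(p) - (1-p) log₂(1-p) is the binary entropy function.

H(0.4747) = 0.9982 bits
C = 1 - 0.9982 = 0.0018 bits per symbol

This means we can reliably transmit up to 0.0018 bits of information per channel use.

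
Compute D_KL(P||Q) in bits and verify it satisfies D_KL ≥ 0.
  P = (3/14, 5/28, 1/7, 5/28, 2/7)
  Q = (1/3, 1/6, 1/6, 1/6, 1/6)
0.0894 bits

KL divergence satisfies the Gibbs inequality: D_KL(P||Q) ≥ 0 for all distributions P, Q.

D_KL(P||Q) = Σ p(x) log(p(x)/q(x))
Term by term:
  x=0: 3/14 × log_2[(3/14)/(1/3)] = -0.1366
  x=1: 5/28 × log_2[(5/28)/(1/6)] = 0.0178
  x=2: 1/7 × log_2[(1/7)/(1/6)] = -0.0318
  x=3: 5/28 × log_2[(5/28)/(1/6)] = 0.0178
  x=4: 2/7 × log_2[(2/7)/(1/6)] = 0.2222
D_KL(P||Q) = 0.0894 bits

D_KL(P||Q) = 0.0894 ≥ 0 ✓

This non-negativity is a fundamental property: relative entropy cannot be negative because it measures how different Q is from P.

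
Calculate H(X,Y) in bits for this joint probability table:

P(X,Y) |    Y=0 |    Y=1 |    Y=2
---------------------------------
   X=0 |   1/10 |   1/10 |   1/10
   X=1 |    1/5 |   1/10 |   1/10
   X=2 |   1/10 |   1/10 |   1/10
3.1219 bits

Joint entropy is H(X,Y) = -Σ_{x,y} p(x,y) log p(x,y).

Summing over all non-zero entries:
H(X,Y) = -[1/10·log_2(1/10) + 1/10·log_2(1/10) + 1/10·log_2(1/10) + 1/5·log_2(1/5) + 1/10·log_2(1/10) + 1/10·log_2(1/10) + 1/10·log_2(1/10) + 1/10·log_2(1/10) + 1/10·log_2(1/10)]
H(X,Y) = 3.1219 bits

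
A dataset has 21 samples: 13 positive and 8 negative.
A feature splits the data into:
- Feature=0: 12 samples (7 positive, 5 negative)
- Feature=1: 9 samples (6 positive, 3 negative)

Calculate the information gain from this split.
0.0052 bits

Information Gain = H(Y) - H(Y|Feature)

Before split:
P(positive) = 13/21 = 0.6190
H(Y) = 0.9587 bits

After split:
Feature=0: H = 0.9799 bits (weight = 12/21)
Feature=1: H = 0.9183 bits (weight = 9/21)
H(Y|Feature) = (12/21)×0.9799 + (9/21)×0.9183 = 0.9535 bits

Information Gain = 0.9587 - 0.9535 = 0.0052 bits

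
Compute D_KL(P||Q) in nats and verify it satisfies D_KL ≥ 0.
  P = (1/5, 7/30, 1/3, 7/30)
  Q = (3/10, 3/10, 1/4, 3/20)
0.0593 nats

KL divergence satisfies the Gibbs inequality: D_KL(P||Q) ≥ 0 for all distributions P, Q.

D_KL(P||Q) = Σ p(x) log(p(x)/q(x))
Term by term:
  x=0: 1/5 × log_e[(1/5)/(3/10)] = -0.0811
  x=1: 7/30 × log_e[(7/30)/(3/10)] = -0.0586
  x=2: 1/3 × log_e[(1/3)/(1/4)] = 0.0959
  x=3: 7/30 × log_e[(7/30)/(3/20)] = 0.1031
D_KL(P||Q) = 0.0593 nats

D_KL(P||Q) = 0.0593 ≥ 0 ✓

This non-negativity is a fundamental property: relative entropy cannot be negative because it measures how different Q is from P.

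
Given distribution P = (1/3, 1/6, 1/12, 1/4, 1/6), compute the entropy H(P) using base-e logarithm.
1.5171 nats

Shannon entropy is H(X) = -Σ p(x) log p(x).

For P = (1/3, 1/6, 1/12, 1/4, 1/6):
H = -1/3 × log_e(1/3) -1/6 × log_e(1/6) -1/12 × log_e(1/12) -1/4 × log_e(1/4) -1/6 × log_e(1/6)
H = 1.5171 nats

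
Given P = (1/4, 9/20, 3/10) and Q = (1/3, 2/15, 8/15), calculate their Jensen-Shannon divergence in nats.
0.0649 nats

Jensen-Shannon divergence is:
JSD(P||Q) = 0.5 × D_KL(P||M) + 0.5 × D_KL(Q||M)
where M = 0.5 × (P + Q) is the mixture distribution.

M = 0.5 × (1/4, 9/20, 3/10) + 0.5 × (1/3, 2/15, 8/15) = (7/24, 7/24, 5/12)

D_KL(P||M) = 0.0580 nats
D_KL(Q||M) = 0.0718 nats

JSD(P||Q) = 0.5 × 0.0580 + 0.5 × 0.0718 = 0.0649 nats

Unlike KL divergence, JSD is symmetric and bounded: 0 ≤ JSD ≤ log(2).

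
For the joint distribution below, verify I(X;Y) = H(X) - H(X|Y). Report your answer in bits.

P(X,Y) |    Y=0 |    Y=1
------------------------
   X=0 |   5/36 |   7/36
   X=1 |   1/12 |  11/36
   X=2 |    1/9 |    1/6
I(X;Y) = 0.0305 bits

Mutual information has multiple equivalent forms:
- I(X;Y) = H(X) - H(X|Y)
- I(X;Y) = H(Y) - H(Y|X)
- I(X;Y) = H(X) + H(Y) - H(X,Y)

Computing all quantities:
H(X) = 1.5715, H(Y) = 0.9183, H(X,Y) = 2.4594
H(X|Y) = 1.5411, H(Y|X) = 0.8878

Verification:
H(X) - H(X|Y) = 1.5715 - 1.5411 = 0.0305
H(Y) - H(Y|X) = 0.9183 - 0.8878 = 0.0305
H(X) + H(Y) - H(X,Y) = 1.5715 + 0.9183 - 2.4594 = 0.0305

All forms give I(X;Y) = 0.0305 bits. ✓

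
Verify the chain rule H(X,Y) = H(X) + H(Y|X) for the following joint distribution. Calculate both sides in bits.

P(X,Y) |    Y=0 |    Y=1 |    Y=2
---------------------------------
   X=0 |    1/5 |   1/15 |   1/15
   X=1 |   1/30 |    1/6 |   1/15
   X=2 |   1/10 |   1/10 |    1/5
H(X,Y) = 2.9689, H(X) = 1.5656, H(Y|X) = 1.4033 (all in bits)

Chain rule: H(X,Y) = H(X) + H(Y|X)

Left side — joint entropy directly:
H(X,Y) = -Σ p(x,y) log p(x,y) = 2.9689 bits

Right side — compute H(Y|X) from the conditional distributions:
P(X) = (1/3, 4/15, 2/5), so H(X) = 1.5656 bits
H(Y|X) = Σ_x P(X=x) · H(Y|X=x):
  P(Y|X=0) = (3/5, 1/5, 1/5), H(Y|X=0) = 1.3710, weight P(X=0) = 1/3
  P(Y|X=1) = (1/8, 5/8, 1/4), H(Y|X=1) = 1.2988, weight P(X=1) = 4/15
  P(Y|X=2) = (1/4, 1/4, 1/2), H(Y|X=2) = 1.5000, weight P(X=2) = 2/5
H(Y|X) = 1.4033 bits

H(X) + H(Y|X) = 1.5656 + 1.4033 = 2.9689 bits

Both sides equal 2.9689 bits. ✓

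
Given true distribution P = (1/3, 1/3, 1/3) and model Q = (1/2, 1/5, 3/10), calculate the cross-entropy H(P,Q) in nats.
1.1689 nats

Cross-entropy: H(P,Q) = -Σ p(x) log q(x)

Alternatively: H(P,Q) = H(P) + D_KL(P||Q)
H(P) = 1.0986 nats
D_KL(P||Q) = 0.0702 nats

H(P,Q) = 1.0986 + 0.0702 = 1.1689 nats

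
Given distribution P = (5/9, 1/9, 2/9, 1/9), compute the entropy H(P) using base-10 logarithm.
0.4990 dits

Shannon entropy is H(X) = -Σ p(x) log p(x).

For P = (5/9, 1/9, 2/9, 1/9):
H = -5/9 × log_10(5/9) -1/9 × log_10(1/9) -2/9 × log_10(2/9) -1/9 × log_10(1/9)
H = 0.4990 dits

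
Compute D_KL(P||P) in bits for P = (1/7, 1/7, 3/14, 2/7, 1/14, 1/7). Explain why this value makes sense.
0.0000 bits

KL divergence satisfies the Gibbs inequality: D_KL(P||Q) ≥ 0 for all distributions P, Q.

D_KL(P||Q) = Σ p(x) log(p(x)/q(x))
Each term is p(x) × log_2(p(x)/p(x)) = p(x) × log_2(1) = 0, so the sum is 0.
D_KL(P||Q) = 0.0000 bits

When P = Q, the KL divergence is exactly 0, as there is no 'divergence' between identical distributions.

This non-negativity is a fundamental property: relative entropy cannot be negative because it measures how different Q is from P.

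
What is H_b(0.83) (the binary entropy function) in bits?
0.6577 bits

The binary entropy function is:
H(p) = -p log(p) - (1-p) log(1-p)

H(0.83) = -0.83 × log_2(0.83) - 0.17 × log_2(0.17)
H(0.83) = 0.6577 bits

Note: Binary entropy is maximized at p=0.5 (H=1 bit) and minimized at p=0 or p=1 (H=0).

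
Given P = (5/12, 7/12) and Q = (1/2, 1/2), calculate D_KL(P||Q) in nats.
0.0140 nats

KL divergence: D_KL(P||Q) = Σ p(x) log(p(x)/q(x))

Computing term by term:
  x=0: 5/12 × log_e[(5/12)/(1/2)] = 5/12 × -0.1823 = -0.0760
  x=1: 7/12 × log_e[(7/12)/(1/2)] = 7/12 × 0.1542 = 0.0899

D_KL(P||Q) = 0.0140 nats

Note: KL divergence is always non-negative and equals 0 iff P = Q.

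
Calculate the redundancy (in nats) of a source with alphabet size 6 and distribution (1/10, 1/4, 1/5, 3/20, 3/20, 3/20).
0.0393 nats

Redundancy measures how far a source is from maximum entropy:
R = H_max - H(X)

Maximum entropy for 6 symbols: H_max = log_e(6) = 1.7918 nats
Actual entropy: H(X) = 1.7524 nats
Redundancy: R = 1.7918 - 1.7524 = 0.0393 nats

This redundancy represents potential for compression: the source could be compressed by 0.0393 nats per symbol.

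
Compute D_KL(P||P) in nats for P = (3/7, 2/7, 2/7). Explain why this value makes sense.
0.0000 nats

KL divergence satisfies the Gibbs inequality: D_KL(P||Q) ≥ 0 for all distributions P, Q.

D_KL(P||Q) = Σ p(x) log(p(x)/q(x))
Each term is p(x) × log_e(p(x)/p(x)) = p(x) × log_e(1) = 0, so the sum is 0.
D_KL(P||Q) = 0.0000 nats

When P = Q, the KL divergence is exactly 0, as there is no 'divergence' between identical distributions.

This non-negativity is a fundamental property: relative entropy cannot be negative because it measures how different Q is from P.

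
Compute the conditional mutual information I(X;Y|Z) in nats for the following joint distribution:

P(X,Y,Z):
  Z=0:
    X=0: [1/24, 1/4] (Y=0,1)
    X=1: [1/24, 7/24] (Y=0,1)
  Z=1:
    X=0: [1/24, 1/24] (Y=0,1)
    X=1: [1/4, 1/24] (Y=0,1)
0.0215 nats

Conditional mutual information: I(X;Y|Z) = H(X|Z) + H(Y|Z) - H(X,Y|Z)

H(Z) = 0.6616
H(X,Z) = 1.2920 → H(X|Z) = 0.6305
H(Y,Z) = 1.1056 → H(Y|Z) = 0.4441
H(X,Y,Z) = 1.7146 → H(X,Y|Z) = 1.0531

I(X;Y|Z) = 0.6305 + 0.4441 - 1.0531 = 0.0215 nats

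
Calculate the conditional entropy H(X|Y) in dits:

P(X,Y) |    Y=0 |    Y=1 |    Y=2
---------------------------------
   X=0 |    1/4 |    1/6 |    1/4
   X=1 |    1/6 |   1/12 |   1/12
0.2723 dits

Using the chain rule: H(X|Y) = H(X,Y) - H(Y)

First, compute H(X,Y) = 0.7403 dits

Marginal P(Y) = (5/12, 1/4, 1/3)
H(Y) = 0.4680 dits

H(X|Y) = H(X,Y) - H(Y) = 0.7403 - 0.4680 = 0.2723 dits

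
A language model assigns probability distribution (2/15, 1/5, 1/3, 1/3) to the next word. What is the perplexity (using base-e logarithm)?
3.7545

Perplexity is e^H (or exp(H) for natural log).

First, H = -Σ p log p = 1.3229 nats
Perplexity = e^1.3229 = 3.7545

Interpretation: The model's uncertainty is equivalent to choosing uniformly among 3.8 options.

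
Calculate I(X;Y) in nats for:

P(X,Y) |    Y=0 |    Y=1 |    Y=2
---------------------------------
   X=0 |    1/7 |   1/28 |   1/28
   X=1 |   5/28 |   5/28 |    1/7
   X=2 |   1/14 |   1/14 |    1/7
0.0601 nats

Mutual information: I(X;Y) = H(X) + H(Y) - H(X,Y)

Marginals:
P(X) = (3/14, 1/2, 2/7), H(X) = 1.0346 nats
P(Y) = (11/28, 2/7, 9/28), H(Y) = 1.0898 nats

Joint entropy: H(X,Y) = 2.0643 nats

I(X;Y) = 1.0346 + 1.0898 - 2.0643 = 0.0601 nats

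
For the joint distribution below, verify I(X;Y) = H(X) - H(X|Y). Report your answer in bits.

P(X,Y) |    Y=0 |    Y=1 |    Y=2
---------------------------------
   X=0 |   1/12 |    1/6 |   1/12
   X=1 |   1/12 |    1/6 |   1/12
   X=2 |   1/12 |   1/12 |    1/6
I(X;Y) = 0.0546 bits

Mutual information has multiple equivalent forms:
- I(X;Y) = H(X) - H(X|Y)
- I(X;Y) = H(Y) - H(Y|X)
- I(X;Y) = H(X) + H(Y) - H(X,Y)

Computing all quantities:
H(X) = 1.5850, H(Y) = 1.5546, H(X,Y) = 3.0850
H(X|Y) = 1.5304, H(Y|X) = 1.5000

Verification:
H(X) - H(X|Y) = 1.5850 - 1.5304 = 0.0546
H(Y) - H(Y|X) = 1.5546 - 1.5000 = 0.0546
H(X) + H(Y) - H(X,Y) = 1.5850 + 1.5546 - 3.0850 = 0.0546

All forms give I(X;Y) = 0.0546 bits. ✓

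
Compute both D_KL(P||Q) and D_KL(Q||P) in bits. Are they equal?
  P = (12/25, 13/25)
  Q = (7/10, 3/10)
D_KL(P||Q) = 0.1514, D_KL(Q||P) = 0.1430

KL divergence is not symmetric: D_KL(P||Q) ≠ D_KL(Q||P) in general.

D_KL(P||Q) = 0.1514 bits
D_KL(Q||P) = 0.1430 bits

No, they are not equal!

This asymmetry is why KL divergence is not a true distance metric.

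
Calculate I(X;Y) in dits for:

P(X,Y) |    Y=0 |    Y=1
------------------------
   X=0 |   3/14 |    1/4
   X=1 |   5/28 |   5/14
0.0037 dits

Mutual information: I(X;Y) = H(X) + H(Y) - H(X,Y)

Marginals:
P(X) = (13/28, 15/28), H(X) = 0.2999 dits
P(Y) = (11/28, 17/28), H(Y) = 0.2910 dits

Joint entropy: H(X,Y) = 0.5872 dits

I(X;Y) = 0.2999 + 0.2910 - 0.5872 = 0.0037 dits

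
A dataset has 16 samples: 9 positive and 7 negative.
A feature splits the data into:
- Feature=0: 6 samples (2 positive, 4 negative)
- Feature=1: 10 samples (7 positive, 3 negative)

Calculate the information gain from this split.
0.0935 bits

Information Gain = H(Y) - H(Y|Feature)

Before split:
P(positive) = 9/16 = 0.5625
H(Y) = 0.9887 bits

After split:
Feature=0: H = 0.9183 bits (weight = 6/16)
Feature=1: H = 0.8813 bits (weight = 10/16)
H(Y|Feature) = (6/16)×0.9183 + (10/16)×0.8813 = 0.8952 bits

Information Gain = 0.9887 - 0.8952 = 0.0935 bits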